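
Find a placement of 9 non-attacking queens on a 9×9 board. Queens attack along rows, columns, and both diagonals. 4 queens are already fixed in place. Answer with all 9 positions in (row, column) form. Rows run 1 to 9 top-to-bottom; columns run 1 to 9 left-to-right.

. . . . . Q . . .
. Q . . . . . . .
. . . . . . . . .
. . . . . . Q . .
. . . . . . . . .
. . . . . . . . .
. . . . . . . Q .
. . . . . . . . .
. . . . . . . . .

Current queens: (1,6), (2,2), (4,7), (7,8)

(1,6) (2,2) (3,5) (4,7) (5,9) (6,3) (7,8) (8,4) (9,1)

Row 3: attacked by (1,6)→{4,6,8}; (2,2)→{1,2,3}; (4,7)→{6,7,8}; (7,8)→{4,8}. Safe: 5, 9. Place at column 5.
Row 5: attacked by (1,6)→{2,6}; (2,2)→{2,5}; (3,5)→{3,5,7}; (4,7)→{6,7,8}; (7,8)→{6,8}. Safe: 1, 4, 9. Place at column 9.
Row 6: attacked by (1,6)→{1,6}; (2,2)→{2,6}; (3,5)→{2,5,8}; (4,7)→{5,7,9}; (5,9)→{8,9}; (7,8)→{7,8,9}. Safe: 3, 4. Place at column 3.
Row 8: attacked by (1,6)→{6}; (2,2)→{2,8}; (3,5)→{5}; (4,7)→{3,7}; (5,9)→{6,9}; (6,3)→{1,3,5}; (7,8)→{7,8,9}. Safe: 4. Place at column 4.
Row 9: attacked by (1,6)→{6}; (2,2)→{2,9}; (3,5)→{5}; (4,7)→{2,7}; (5,9)→{5,9}; (6,3)→{3,6}; (7,8)→{6,8}; (8,4)→{3,4,5}. Safe: 1. Place at column 1.
Columns [6, 2, 5, 7, 9, 3, 8, 4, 1], r−c [-5, 0, -2, -3, -4, 3, -1, 4, 8], r+c [7, 4, 8, 11, 14, 9, 15, 12, 10] are all distinct, so no two queens attack.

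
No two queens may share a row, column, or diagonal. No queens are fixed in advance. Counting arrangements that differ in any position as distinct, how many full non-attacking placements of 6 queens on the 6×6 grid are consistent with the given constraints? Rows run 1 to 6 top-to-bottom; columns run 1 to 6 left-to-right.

4

Branch on row 1: col 1 → 0; col 2 → 1; col 3 → 1; col 4 → 1; col 5 → 1; col 6 → 0.
Sum: 0 + 1 + 1 + 1 + 1 + 0 = 4.
(This is the classic 6-queens count.)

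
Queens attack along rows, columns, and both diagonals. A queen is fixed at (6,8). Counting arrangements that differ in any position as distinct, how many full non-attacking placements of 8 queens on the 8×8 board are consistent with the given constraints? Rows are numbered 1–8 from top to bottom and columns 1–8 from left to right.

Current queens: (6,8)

16

Branch on row 1: col 1 → 0; col 2 → 3; col 4 → 4; col 5 → 4; col 6 → 4; col 7 → 1.
Sum: 0 + 3 + 4 + 4 + 4 + 1 = 16.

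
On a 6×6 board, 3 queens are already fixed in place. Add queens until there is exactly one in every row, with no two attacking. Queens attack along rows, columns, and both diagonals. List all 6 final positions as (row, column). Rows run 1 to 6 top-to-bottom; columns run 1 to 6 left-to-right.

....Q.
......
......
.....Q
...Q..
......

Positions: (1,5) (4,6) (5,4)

Row 2: attacked by (1,5)→{4,5,6}; (4,6)→{4,6}; (5,4)→{1,4}. Safe: 2, 3. Place at column 3.
Row 3: attacked by (1,5)→{3,5}; (2,3)→{2,3,4}; (4,6)→{5,6}; (5,4)→{2,4,6}. Safe: 1. Place at column 1.
Row 6: attacked by (1,5)→{5}; (2,3)→{3}; (3,1)→{1,4}; (4,6)→{4,6}; (5,4)→{3,4,5}. Safe: 2. Place at column 2.
Columns [5, 3, 1, 6, 4, 2], r−c [-4, -1, 2, -2, 1, 4], r+c [6, 5, 4, 10, 9, 8] are all distinct, so no two queens attack.

(1,5) (2,3) (3,1) (4,6) (5,4) (6,2)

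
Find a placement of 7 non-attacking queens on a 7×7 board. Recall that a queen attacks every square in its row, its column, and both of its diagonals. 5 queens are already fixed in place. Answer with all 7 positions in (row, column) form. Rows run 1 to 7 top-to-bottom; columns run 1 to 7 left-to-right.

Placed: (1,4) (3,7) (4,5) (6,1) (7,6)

(1,4) (2,2) (3,7) (4,5) (5,3) (6,1) (7,6)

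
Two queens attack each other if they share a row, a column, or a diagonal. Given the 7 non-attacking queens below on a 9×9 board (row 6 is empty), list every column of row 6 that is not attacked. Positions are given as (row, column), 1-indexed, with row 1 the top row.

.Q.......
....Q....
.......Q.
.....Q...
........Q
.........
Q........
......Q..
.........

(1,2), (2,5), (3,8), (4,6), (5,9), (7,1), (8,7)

columns 3

(1,2) attacks row 6 at column 2 and diagonals 7.
(2,5) attacks row 6 at column 5 and diagonals 1, 9.
(3,8) attacks row 6 at column 8 and diagonals 5.
(4,6) attacks row 6 at column 6 and diagonals 4, 8.
(5,9) attacks row 6 at column 9 and diagonals 8.
(7,1) attacks row 6 at column 1 and diagonals 2.
(8,7) attacks row 6 at column 7 and diagonals 5, 9.
Attacked columns: {1, 2, 4, 5, 6, 7, 8, 9}. Safe: {3}.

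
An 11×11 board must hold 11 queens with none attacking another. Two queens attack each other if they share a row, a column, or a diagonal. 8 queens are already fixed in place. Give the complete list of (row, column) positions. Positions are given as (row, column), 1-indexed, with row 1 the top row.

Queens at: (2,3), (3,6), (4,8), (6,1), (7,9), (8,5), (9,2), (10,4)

(1,7) (2,3) (3,6) (4,8) (5,10) (6,1) (7,9) (8,5) (9,2) (10,4) (11,11)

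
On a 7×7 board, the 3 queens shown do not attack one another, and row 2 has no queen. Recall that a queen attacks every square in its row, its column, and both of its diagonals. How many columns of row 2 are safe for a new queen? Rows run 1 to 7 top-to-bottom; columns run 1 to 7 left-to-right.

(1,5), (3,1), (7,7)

(1,5) attacks row 2 at column 5 and diagonals 4, 6.
(3,1) attacks row 2 at column 1 and diagonals 2.
(7,7) attacks row 2 at column 7 and diagonals 2.
Attacked columns: {1, 2, 4, 5, 6, 7}. Safe: {3}.

1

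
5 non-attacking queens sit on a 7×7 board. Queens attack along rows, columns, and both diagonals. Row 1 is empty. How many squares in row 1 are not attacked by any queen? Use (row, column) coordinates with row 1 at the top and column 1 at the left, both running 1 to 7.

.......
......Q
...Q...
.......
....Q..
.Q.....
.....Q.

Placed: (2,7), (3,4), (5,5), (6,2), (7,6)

1

(2,7) attacks row 1 at column 7 and diagonals 6.
(3,4) attacks row 1 at column 4 and diagonals 2, 6.
(5,5) attacks row 1 at column 5 and diagonals 1.
(6,2) attacks row 1 at column 2 and diagonals 7.
(7,6) attacks row 1 at column 6.
Attacked columns: {1, 2, 4, 5, 6, 7}. Safe: {3}.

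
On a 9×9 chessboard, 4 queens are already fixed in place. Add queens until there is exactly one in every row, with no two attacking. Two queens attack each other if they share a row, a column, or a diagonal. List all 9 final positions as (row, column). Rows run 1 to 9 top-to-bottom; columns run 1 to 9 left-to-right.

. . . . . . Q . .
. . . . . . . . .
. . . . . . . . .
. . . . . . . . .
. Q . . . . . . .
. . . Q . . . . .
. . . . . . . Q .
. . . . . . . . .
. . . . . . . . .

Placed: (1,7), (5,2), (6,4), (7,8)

Row 2: attacked by (1,7)→{6,7,8}; (5,2)→{2,5}; (6,4)→{4,8}; (7,8)→{3,8}. Safe: 1, 9. Place at column 1.
Row 3: attacked by (1,7)→{5,7,9}; (2,1)→{1,2}; (5,2)→{2,4}; (6,4)→{1,4,7}; (7,8)→{4,8}. Safe: 3, 6. Place at column 6.
Row 4: attacked by (1,7)→{4,7}; (2,1)→{1,3}; (3,6)→{5,6,7}; (5,2)→{1,2,3}; (6,4)→{2,4,6}; (7,8)→{5,8}. Safe: 9. Place at column 9.
Row 8: attacked by (1,7)→{7}; (2,1)→{1,7}; (3,6)→{1,6}; (4,9)→{5,9}; (5,2)→{2,5}; (6,4)→{2,4,6}; (7,8)→{7,8,9}. Safe: 3. Place at column 3.
Row 9: attacked by (1,7)→{7}; (2,1)→{1,8}; (3,6)→{6}; (4,9)→{4,9}; (5,2)→{2,6}; (6,4)→{1,4,7}; (7,8)→{6,8}; (8,3)→{2,3,4}. Safe: 5. Place at column 5.
Columns [7, 1, 6, 9, 2, 4, 8, 3, 5], r−c [-6, 1, -3, -5, 3, 2, -1, 5, 4], r+c [8, 3, 9, 13, 7, 10, 15, 11, 14] are all distinct, so no two queens attack.

(1,7) (2,1) (3,6) (4,9) (5,2) (6,4) (7,8) (8,3) (9,5)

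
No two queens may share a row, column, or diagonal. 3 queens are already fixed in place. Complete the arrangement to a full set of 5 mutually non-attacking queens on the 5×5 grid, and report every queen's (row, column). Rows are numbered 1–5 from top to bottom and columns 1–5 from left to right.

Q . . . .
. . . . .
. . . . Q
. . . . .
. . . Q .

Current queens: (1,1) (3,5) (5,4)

(1,1) (2,3) (3,5) (4,2) (5,4)

Row 2: attacked by (1,1)→{1,2}; (3,5)→{4,5}; (5,4)→{1,4}. Safe: 3. Place at column 3.
Row 4: attacked by (1,1)→{1,4}; (2,3)→{1,3,5}; (3,5)→{4,5}; (5,4)→{3,4,5}. Safe: 2. Place at column 2.
Columns [1, 3, 5, 2, 4], r−c [0, -1, -2, 2, 1], r+c [2, 5, 8, 6, 9] are all distinct, so no two queens attack.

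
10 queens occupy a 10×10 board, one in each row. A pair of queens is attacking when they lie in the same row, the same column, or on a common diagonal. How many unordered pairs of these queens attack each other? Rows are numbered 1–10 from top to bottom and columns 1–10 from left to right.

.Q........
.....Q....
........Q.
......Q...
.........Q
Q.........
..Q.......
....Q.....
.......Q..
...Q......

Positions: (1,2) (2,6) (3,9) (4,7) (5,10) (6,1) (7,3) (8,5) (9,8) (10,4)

0

All columns are distinct and no two queens satisfy |Δrow| = |Δcol|, so no pair attacks.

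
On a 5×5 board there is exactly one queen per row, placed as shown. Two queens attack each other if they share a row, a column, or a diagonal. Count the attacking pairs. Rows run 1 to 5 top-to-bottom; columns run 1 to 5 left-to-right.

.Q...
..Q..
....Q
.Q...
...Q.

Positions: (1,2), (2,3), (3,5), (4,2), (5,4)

2

Same column: (1,2)–(4,2) (column 2).
Same diagonal: (1,2)–(2,3) (|1−2| = |2−3| = 1).
Total attacking pairs: 2.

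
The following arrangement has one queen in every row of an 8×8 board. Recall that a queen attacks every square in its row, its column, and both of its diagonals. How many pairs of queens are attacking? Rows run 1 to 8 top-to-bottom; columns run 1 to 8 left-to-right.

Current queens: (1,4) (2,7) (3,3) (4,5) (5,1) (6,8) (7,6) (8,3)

3

Same column: (3,3)–(8,3) (column 3).
Same diagonal: (2,7)–(4,5) (|2−4| = |7−5| = 2); (3,3)–(5,1) (|3−5| = |3−1| = 2).
Total attacking pairs: 3.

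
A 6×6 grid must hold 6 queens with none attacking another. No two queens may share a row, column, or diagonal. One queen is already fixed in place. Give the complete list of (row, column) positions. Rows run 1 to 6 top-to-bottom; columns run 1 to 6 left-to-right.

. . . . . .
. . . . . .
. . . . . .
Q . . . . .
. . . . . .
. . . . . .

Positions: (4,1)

Row 1: attacked by (4,1)→{1,4}. Safe: 2, 3, 5, 6. Place at column 2.
Row 2: attacked by (1,2)→{1,2,3}; (4,1)→{1,3}. Safe: 4, 5, 6. Place at column 4.
Row 3: attacked by (1,2)→{2,4}; (2,4)→{3,4,5}; (4,1)→{1,2}. Safe: 6. Place at column 6.
Row 5: attacked by (1,2)→{2,6}; (2,4)→{1,4}; (3,6)→{4,6}; (4,1)→{1,2}. Safe: 3, 5. Place at column 3.
Row 6: attacked by (1,2)→{2}; (2,4)→{4}; (3,6)→{3,6}; (4,1)→{1,3}; (5,3)→{2,3,4}. Safe: 5. Place at column 5.
Columns [2, 4, 6, 1, 3, 5], r−c [-1, -2, -3, 3, 2, 1], r+c [3, 6, 9, 5, 8, 11] are all distinct, so no two queens attack.

(1,2) (2,4) (3,6) (4,1) (5,3) (6,5)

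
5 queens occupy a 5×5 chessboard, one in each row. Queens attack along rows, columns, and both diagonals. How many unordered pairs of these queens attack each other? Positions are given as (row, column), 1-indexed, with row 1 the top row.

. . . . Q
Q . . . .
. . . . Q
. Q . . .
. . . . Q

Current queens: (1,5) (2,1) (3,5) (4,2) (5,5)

4

Same column: (1,5)–(3,5) (column 5); (1,5)–(5,5) (column 5); (3,5)–(5,5) (column 5).
Same diagonal: (1,5)–(4,2) (|1−4| = |5−2| = 3).
Total attacking pairs: 4.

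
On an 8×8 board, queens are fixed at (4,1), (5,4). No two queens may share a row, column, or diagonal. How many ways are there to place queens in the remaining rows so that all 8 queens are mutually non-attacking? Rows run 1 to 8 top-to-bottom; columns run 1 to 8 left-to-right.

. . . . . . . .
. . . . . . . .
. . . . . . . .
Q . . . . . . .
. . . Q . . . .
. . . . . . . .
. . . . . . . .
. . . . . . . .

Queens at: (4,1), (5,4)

Branch on row 1: col 2 → 0; col 3 → 2; col 5 → 1; col 6 → 1; col 7 → 0.
Sum: 0 + 2 + 1 + 1 + 0 = 4.

4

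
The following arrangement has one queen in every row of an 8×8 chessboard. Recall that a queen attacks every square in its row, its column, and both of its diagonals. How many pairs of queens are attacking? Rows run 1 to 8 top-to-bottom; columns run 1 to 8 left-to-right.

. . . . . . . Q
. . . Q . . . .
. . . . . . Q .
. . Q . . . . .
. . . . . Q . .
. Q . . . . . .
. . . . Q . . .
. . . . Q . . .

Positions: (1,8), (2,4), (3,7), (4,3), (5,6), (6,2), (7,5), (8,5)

1

Same column: (7,5)–(8,5) (column 5).
Total attacking pairs: 1.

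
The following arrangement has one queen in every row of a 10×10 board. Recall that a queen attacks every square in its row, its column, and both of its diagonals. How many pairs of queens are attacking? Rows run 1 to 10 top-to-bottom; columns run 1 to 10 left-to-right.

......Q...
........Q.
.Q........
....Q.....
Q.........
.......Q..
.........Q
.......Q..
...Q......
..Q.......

Same column: (6,8)–(8,8) (column 8).
Same diagonal: (9,4)–(10,3) (|9−10| = |4−3| = 1).
Total attacking pairs: 2.

2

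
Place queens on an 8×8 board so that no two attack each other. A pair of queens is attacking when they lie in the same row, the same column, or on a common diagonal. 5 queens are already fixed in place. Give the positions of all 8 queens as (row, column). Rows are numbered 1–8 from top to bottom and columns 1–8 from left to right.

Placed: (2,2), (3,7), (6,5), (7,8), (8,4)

Row 1: attacked by (2,2)→{1,2,3}; (3,7)→{5,7}; (6,5)→{5}; (7,8)→{2,8}; (8,4)→{4}. Safe: 6. Place at column 6.
Row 4: attacked by (1,6)→{3,6}; (2,2)→{2,4}; (3,7)→{6,7,8}; (6,5)→{3,5,7}; (7,8)→{5,8}; (8,4)→{4,8}. Safe: 1. Place at column 1.
Row 5: attacked by (1,6)→{2,6}; (2,2)→{2,5}; (3,7)→{5,7}; (4,1)→{1,2}; (6,5)→{4,5,6}; (7,8)→{6,8}; (8,4)→{1,4,7}. Safe: 3. Place at column 3.
Columns [6, 2, 7, 1, 3, 5, 8, 4], r−c [-5, 0, -4, 3, 2, 1, -1, 4], r+c [7, 4, 10, 5, 8, 11, 15, 12] are all distinct, so no two queens attack.

(1,6) (2,2) (3,7) (4,1) (5,3) (6,5) (7,8) (8,4)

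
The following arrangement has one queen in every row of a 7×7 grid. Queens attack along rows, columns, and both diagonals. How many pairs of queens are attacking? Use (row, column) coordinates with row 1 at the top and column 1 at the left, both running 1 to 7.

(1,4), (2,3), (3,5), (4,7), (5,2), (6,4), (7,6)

3

Same column: (1,4)–(6,4) (column 4).
Same diagonal: (1,4)–(2,3) (|1−2| = |4−3| = 1); (1,4)–(4,7) (|1−4| = |4−7| = 3).
Total attacking pairs: 3.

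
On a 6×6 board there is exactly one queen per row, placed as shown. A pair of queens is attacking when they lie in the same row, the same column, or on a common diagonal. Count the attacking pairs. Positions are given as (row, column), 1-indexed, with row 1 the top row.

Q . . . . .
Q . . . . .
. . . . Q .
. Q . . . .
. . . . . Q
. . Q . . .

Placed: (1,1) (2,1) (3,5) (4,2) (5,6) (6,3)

1

Same column: (1,1)–(2,1) (column 1).
Total attacking pairs: 1.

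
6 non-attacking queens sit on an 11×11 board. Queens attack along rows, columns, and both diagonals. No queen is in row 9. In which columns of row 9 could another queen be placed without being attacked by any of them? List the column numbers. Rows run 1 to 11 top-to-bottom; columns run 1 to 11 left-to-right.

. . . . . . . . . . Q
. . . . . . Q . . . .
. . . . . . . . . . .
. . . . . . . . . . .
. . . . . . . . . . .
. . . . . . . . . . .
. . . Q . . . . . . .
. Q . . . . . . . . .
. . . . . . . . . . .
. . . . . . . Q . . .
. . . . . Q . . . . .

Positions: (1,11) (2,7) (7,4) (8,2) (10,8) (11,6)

columns 5, 10

(1,11) attacks row 9 at column 11 and diagonals 3.
(2,7) attacks row 9 at column 7.
(7,4) attacks row 9 at column 4 and diagonals 2, 6.
(8,2) attacks row 9 at column 2 and diagonals 1, 3.
(10,8) attacks row 9 at column 8 and diagonals 7, 9.
(11,6) attacks row 9 at column 6 and diagonals 4, 8.
Attacked columns: {1, 2, 3, 4, 6, 7, 8, 9, 11}. Safe: {5, 10}.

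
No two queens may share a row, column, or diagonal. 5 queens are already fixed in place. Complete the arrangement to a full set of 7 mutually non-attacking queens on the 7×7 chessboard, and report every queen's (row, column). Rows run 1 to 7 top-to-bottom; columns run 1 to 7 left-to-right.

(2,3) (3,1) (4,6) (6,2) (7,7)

(1,5) (2,3) (3,1) (4,6) (5,4) (6,2) (7,7)

Row 1: attacked by (2,3)→{2,3,4}; (3,1)→{1,3}; (4,6)→{3,6}; (6,2)→{2,7}; (7,7)→{1,7}. Safe: 5. Place at column 5.
Row 5: attacked by (1,5)→{1,5}; (2,3)→{3,6}; (3,1)→{1,3}; (4,6)→{5,6,7}; (6,2)→{1,2,3}; (7,7)→{5,7}. Safe: 4. Place at column 4.
Columns [5, 3, 1, 6, 4, 2, 7], r−c [-4, -1, 2, -2, 1, 4, 0], r+c [6, 5, 4, 10, 9, 8, 14] are all distinct, so no two queens attack.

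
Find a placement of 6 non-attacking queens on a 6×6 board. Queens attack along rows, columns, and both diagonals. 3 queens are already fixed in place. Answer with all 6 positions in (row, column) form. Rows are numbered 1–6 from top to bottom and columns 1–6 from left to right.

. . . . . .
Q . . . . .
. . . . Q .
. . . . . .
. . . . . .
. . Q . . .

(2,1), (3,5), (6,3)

(1,4) (2,1) (3,5) (4,2) (5,6) (6,3)

Row 1: attacked by (2,1)→{1,2}; (3,5)→{3,5}; (6,3)→{3}. Safe: 4, 6. Place at column 4.
Row 4: attacked by (1,4)→{1,4}; (2,1)→{1,3}; (3,5)→{4,5,6}; (6,3)→{1,3,5}. Safe: 2. Place at column 2.
Row 5: attacked by (1,4)→{4}; (2,1)→{1,4}; (3,5)→{3,5}; (4,2)→{1,2,3}; (6,3)→{2,3,4}. Safe: 6. Place at column 6.
Columns [4, 1, 5, 2, 6, 3], r−c [-3, 1, -2, 2, -1, 3], r+c [5, 3, 8, 6, 11, 9] are all distinct, so no two queens attack.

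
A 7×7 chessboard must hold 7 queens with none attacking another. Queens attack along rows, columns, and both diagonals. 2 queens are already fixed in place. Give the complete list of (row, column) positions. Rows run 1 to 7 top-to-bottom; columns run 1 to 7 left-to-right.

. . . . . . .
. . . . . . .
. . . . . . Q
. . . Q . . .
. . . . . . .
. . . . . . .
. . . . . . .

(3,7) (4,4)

(1,6) (2,3) (3,7) (4,4) (5,1) (6,5) (7,2)

Row 1: attacked by (3,7)→{5,7}; (4,4)→{1,4,7}. Safe: 2, 3, 6. Place at column 6.
Row 2: attacked by (1,6)→{5,6,7}; (3,7)→{6,7}; (4,4)→{2,4,6}. Safe: 1, 3. Place at column 3.
Row 5: attacked by (1,6)→{2,6}; (2,3)→{3,6}; (3,7)→{5,7}; (4,4)→{3,4,5}. Safe: 1. Place at column 1.
Row 6: attacked by (1,6)→{1,6}; (2,3)→{3,7}; (3,7)→{4,7}; (4,4)→{2,4,6}; (5,1)→{1,2}. Safe: 5. Place at column 5.
Row 7: attacked by (1,6)→{6}; (2,3)→{3}; (3,7)→{3,7}; (4,4)→{1,4,7}; (5,1)→{1,3}; (6,5)→{4,5,6}. Safe: 2. Place at column 2.
Columns [6, 3, 7, 4, 1, 5, 2], r−c [-5, -1, -4, 0, 4, 1, 5], r+c [7, 5, 10, 8, 6, 11, 9] are all distinct, so no two queens attack.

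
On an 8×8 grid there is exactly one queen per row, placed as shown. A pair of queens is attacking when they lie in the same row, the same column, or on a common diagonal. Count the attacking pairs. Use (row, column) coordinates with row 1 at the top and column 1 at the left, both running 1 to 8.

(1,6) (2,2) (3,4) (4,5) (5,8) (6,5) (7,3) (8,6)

Same column: (1,6)–(8,6) (column 6); (4,5)–(6,5) (column 5).
Same diagonal: (1,6)–(3,4) (|1−3| = |6−4| = 2); (3,4)–(4,5) (|3−4| = |4−5| = 1).
Total attacking pairs: 4.

4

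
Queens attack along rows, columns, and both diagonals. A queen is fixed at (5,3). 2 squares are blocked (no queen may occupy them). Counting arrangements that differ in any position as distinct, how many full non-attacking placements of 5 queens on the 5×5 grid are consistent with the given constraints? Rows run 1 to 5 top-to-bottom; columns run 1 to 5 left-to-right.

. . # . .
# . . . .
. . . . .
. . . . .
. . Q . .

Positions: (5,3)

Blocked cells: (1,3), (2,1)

2

Branch on row 1: col 1 → 1; col 2 → 0; col 4 → 0; col 5 → 1.
Sum: 1 + 0 + 0 + 1 = 2.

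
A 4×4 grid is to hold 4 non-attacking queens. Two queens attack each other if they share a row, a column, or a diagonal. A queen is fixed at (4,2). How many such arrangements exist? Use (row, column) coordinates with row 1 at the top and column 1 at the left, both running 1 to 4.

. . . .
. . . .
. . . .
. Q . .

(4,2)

Branch on row 1: col 1 → 0; col 3 → 1; col 4 → 0.
Sum: 0 + 1 + 0 = 1.

1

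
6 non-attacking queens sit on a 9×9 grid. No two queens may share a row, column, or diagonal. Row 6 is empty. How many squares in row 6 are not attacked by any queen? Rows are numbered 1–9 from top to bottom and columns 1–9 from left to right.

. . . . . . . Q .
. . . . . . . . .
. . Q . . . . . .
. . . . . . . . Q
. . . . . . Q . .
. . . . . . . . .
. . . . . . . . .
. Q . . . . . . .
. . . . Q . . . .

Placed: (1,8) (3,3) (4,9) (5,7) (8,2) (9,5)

(1,8) attacks row 6 at column 8 and diagonals 3.
(3,3) attacks row 6 at column 3 and diagonals 6.
(4,9) attacks row 6 at column 9 and diagonals 7.
(5,7) attacks row 6 at column 7 and diagonals 6, 8.
(8,2) attacks row 6 at column 2 and diagonals 4.
(9,5) attacks row 6 at column 5 and diagonals 2, 8.
Attacked columns: {2, 3, 4, 5, 6, 7, 8, 9}. Safe: {1}.

1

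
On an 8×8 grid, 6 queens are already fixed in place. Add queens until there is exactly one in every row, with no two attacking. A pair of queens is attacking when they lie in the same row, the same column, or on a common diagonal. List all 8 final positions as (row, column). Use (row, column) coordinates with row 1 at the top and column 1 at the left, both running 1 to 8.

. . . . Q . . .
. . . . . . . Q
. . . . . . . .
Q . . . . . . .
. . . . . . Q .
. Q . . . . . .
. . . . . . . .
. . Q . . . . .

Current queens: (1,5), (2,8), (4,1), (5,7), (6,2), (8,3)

(1,5) (2,8) (3,4) (4,1) (5,7) (6,2) (7,6) (8,3)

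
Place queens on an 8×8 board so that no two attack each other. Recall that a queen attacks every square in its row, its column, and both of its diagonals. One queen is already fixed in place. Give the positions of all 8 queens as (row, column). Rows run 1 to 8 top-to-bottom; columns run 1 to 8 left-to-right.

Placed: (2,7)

(1,3) (2,7) (3,2) (4,8) (5,6) (6,4) (7,1) (8,5)

Row 1: attacked by (2,7)→{6,7,8}. Safe: 1, 2, 3, 4, 5. Place at column 3.
Row 3: attacked by (1,3)→{1,3,5}; (2,7)→{6,7,8}. Safe: 2, 4. Place at column 2.
Row 4: attacked by (1,3)→{3,6}; (2,7)→{5,7}; (3,2)→{1,2,3}. Safe: 4, 8. Place at column 8.
Row 5: attacked by (1,3)→{3,7}; (2,7)→{4,7}; (3,2)→{2,4}; (4,8)→{7,8}. Safe: 1, 5, 6. Place at column 6.
Row 6: attacked by (1,3)→{3,8}; (2,7)→{3,7}; (3,2)→{2,5}; (4,8)→{6,8}; (5,6)→{5,6,7}. Safe: 1, 4. Place at column 4.
Row 7: attacked by (1,3)→{3}; (2,7)→{2,7}; (3,2)→{2,6}; (4,8)→{5,8}; (5,6)→{4,6,8}; (6,4)→{3,4,5}. Safe: 1. Place at column 1.
Row 8: attacked by (1,3)→{3}; (2,7)→{1,7}; (3,2)→{2,7}; (4,8)→{4,8}; (5,6)→{3,6}; (6,4)→{2,4,6}; (7,1)→{1,2}. Safe: 5. Place at column 5.
Columns [3, 7, 2, 8, 6, 4, 1, 5], r−c [-2, -5, 1, -4, -1, 2, 6, 3], r+c [4, 9, 5, 12, 11, 10, 8, 13] are all distinct, so no two queens attack.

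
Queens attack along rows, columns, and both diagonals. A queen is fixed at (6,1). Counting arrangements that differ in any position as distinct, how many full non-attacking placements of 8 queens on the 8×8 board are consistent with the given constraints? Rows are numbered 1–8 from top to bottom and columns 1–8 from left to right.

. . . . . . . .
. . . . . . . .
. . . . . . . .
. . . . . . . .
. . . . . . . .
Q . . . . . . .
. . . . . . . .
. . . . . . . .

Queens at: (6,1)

16

Branch on row 1: col 2 → 1; col 3 → 4; col 4 → 4; col 5 → 4; col 7 → 3; col 8 → 0.
Sum: 1 + 4 + 4 + 4 + 3 + 0 = 16.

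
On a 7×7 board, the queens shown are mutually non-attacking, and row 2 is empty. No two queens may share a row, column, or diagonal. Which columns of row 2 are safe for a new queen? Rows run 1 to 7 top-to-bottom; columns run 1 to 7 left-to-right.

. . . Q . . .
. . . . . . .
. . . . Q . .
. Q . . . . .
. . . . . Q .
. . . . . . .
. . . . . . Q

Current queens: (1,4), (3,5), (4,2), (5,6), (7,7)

columns 1

(1,4) attacks row 2 at column 4 and diagonals 3, 5.
(3,5) attacks row 2 at column 5 and diagonals 4, 6.
(4,2) attacks row 2 at column 2 and diagonals 4.
(5,6) attacks row 2 at column 6 and diagonals 3.
(7,7) attacks row 2 at column 7 and diagonals 2.
Attacked columns: {2, 3, 4, 5, 6, 7}. Safe: {1}.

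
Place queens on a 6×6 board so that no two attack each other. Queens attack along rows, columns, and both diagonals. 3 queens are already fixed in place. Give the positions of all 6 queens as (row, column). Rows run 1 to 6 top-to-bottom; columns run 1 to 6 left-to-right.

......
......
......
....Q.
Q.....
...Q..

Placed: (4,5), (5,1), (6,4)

(1,3) (2,6) (3,2) (4,5) (5,1) (6,4)

Row 1: attacked by (4,5)→{2,5}; (5,1)→{1,5}; (6,4)→{4}. Safe: 3, 6. Place at column 3.
Row 2: attacked by (1,3)→{2,3,4}; (4,5)→{3,5}; (5,1)→{1,4}; (6,4)→{4}. Safe: 6. Place at column 6.
Row 3: attacked by (1,3)→{1,3,5}; (2,6)→{5,6}; (4,5)→{4,5,6}; (5,1)→{1,3}; (6,4)→{1,4}. Safe: 2. Place at column 2.
Columns [3, 6, 2, 5, 1, 4], r−c [-2, -4, 1, -1, 4, 2], r+c [4, 8, 5, 9, 6, 10] are all distinct, so no two queens attack.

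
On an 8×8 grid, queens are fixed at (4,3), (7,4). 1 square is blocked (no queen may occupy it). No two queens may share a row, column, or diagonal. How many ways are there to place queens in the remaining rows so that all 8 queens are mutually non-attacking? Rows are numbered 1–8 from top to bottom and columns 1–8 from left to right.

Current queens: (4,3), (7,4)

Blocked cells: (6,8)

2

Branch on row 1: col 1 → 0; col 2 → 0; col 5 → 1; col 7 → 0; col 8 → 1.
Sum: 0 + 0 + 1 + 0 + 1 = 2.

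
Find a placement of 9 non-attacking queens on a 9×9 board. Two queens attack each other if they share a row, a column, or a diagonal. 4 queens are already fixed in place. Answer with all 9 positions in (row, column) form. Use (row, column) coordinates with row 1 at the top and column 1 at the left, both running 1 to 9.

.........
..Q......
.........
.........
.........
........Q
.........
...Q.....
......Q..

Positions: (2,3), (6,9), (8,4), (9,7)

Row 1: attacked by (2,3)→{2,3,4}; (6,9)→{4,9}; (8,4)→{4}; (9,7)→{7}. Safe: 1, 5, 6, 8. Place at column 5.
Row 3: attacked by (1,5)→{3,5,7}; (2,3)→{2,3,4}; (6,9)→{6,9}; (8,4)→{4,9}; (9,7)→{1,7}. Safe: 8. Place at column 8.
Row 4: attacked by (1,5)→{2,5,8}; (2,3)→{1,3,5}; (3,8)→{7,8,9}; (6,9)→{7,9}; (8,4)→{4,8}; (9,7)→{2,7}. Safe: 6. Place at column 6.
Row 5: attacked by (1,5)→{1,5,9}; (2,3)→{3,6}; (3,8)→{6,8}; (4,6)→{5,6,7}; (6,9)→{8,9}; (8,4)→{1,4,7}; (9,7)→{3,7}. Safe: 2. Place at column 2.
Row 7: attacked by (1,5)→{5}; (2,3)→{3,8}; (3,8)→{4,8}; (4,6)→{3,6,9}; (5,2)→{2,4}; (6,9)→{8,9}; (8,4)→{3,4,5}; (9,7)→{5,7,9}. Safe: 1. Place at column 1.
Columns [5, 3, 8, 6, 2, 9, 1, 4, 7], r−c [-4, -1, -5, -2, 3, -3, 6, 4, 2], r+c [6, 5, 11, 10, 7, 15, 8, 12, 16] are all distinct, so no two queens attack.

(1,5) (2,3) (3,8) (4,6) (5,2) (6,9) (7,1) (8,4) (9,7)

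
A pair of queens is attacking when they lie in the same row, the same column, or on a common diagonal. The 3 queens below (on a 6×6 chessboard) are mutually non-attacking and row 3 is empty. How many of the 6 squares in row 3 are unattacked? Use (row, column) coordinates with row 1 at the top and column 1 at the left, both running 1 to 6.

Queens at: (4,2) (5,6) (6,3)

1

(4,2) attacks row 3 at column 2 and diagonals 1, 3.
(5,6) attacks row 3 at column 6 and diagonals 4.
(6,3) attacks row 3 at column 3 and diagonals 6.
Attacked columns: {1, 2, 3, 4, 6}. Safe: {5}.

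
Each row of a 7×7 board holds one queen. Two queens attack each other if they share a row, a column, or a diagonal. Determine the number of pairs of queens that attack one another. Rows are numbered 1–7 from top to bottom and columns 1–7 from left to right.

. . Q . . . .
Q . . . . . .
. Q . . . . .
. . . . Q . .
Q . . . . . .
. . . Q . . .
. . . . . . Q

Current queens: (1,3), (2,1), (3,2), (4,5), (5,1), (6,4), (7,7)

Same column: (2,1)–(5,1) (column 1).
Same diagonal: (2,1)–(3,2) (|2−3| = |1−2| = 1).
Total attacking pairs: 2.

2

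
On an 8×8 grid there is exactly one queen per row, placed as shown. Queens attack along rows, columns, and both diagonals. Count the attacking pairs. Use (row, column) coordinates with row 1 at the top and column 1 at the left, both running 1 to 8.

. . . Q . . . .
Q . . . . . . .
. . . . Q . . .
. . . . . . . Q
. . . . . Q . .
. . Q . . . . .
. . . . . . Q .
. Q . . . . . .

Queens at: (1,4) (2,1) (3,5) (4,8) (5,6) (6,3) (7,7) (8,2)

0

All columns are distinct and no two queens satisfy |Δrow| = |Δcol|, so no pair attacks.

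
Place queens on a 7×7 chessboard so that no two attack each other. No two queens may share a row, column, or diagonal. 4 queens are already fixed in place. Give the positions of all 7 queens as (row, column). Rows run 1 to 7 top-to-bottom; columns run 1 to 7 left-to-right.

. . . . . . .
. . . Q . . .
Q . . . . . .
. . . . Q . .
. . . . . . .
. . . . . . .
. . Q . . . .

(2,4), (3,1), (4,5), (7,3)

Row 1: attacked by (2,4)→{3,4,5}; (3,1)→{1,3}; (4,5)→{2,5}; (7,3)→{3}. Safe: 6, 7. Place at column 7.
Row 5: attacked by (1,7)→{3,7}; (2,4)→{1,4,7}; (3,1)→{1,3}; (4,5)→{4,5,6}; (7,3)→{1,3,5}. Safe: 2. Place at column 2.
Row 6: attacked by (1,7)→{2,7}; (2,4)→{4}; (3,1)→{1,4}; (4,5)→{3,5,7}; (5,2)→{1,2,3}; (7,3)→{2,3,4}. Safe: 6. Place at column 6.
Columns [7, 4, 1, 5, 2, 6, 3], r−c [-6, -2, 2, -1, 3, 0, 4], r+c [8, 6, 4, 9, 7, 12, 10] are all distinct, so no two queens attack.

(1,7) (2,4) (3,1) (4,5) (5,2) (6,6) (7,3)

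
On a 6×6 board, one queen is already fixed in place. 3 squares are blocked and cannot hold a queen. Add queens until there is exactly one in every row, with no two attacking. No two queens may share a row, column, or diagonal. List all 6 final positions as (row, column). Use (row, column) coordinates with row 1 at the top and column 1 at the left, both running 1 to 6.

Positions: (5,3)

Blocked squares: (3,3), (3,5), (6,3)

(1,2) (2,4) (3,6) (4,1) (5,3) (6,5)

Row 1: attacked by (5,3)→{3}. Safe: 1, 2, 4, 5, 6. Place at column 2.
Row 2: attacked by (1,2)→{1,2,3}; (5,3)→{3,6}. Safe: 4, 5. Place at column 4.
Row 3: attacked by (1,2)→{2,4}; (2,4)→{3,4,5}; (5,3)→{1,3,5}. Blocked: 3,5. Safe: 6. Place at column 6.
Row 4: attacked by (1,2)→{2,5}; (2,4)→{2,4,6}; (3,6)→{5,6}; (5,3)→{2,3,4}. Safe: 1. Place at column 1.
Row 6: attacked by (1,2)→{2}; (2,4)→{4}; (3,6)→{3,6}; (4,1)→{1,3}; (5,3)→{2,3,4}. Blocked: 3. Safe: 5. Place at column 5.
Columns [2, 4, 6, 1, 3, 5], r−c [-1, -2, -3, 3, 2, 1], r+c [3, 6, 9, 5, 8, 11] are all distinct, so no two queens attack.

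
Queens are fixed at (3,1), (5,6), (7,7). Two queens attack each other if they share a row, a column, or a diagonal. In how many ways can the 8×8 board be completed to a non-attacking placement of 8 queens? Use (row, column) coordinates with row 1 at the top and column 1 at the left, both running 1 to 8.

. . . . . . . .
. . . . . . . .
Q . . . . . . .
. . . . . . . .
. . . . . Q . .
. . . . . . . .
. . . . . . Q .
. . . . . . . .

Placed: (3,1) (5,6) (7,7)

Branch on row 1: col 4 → 1; col 5 → 0; col 8 → 1.
Sum: 1 + 0 + 1 = 2.

2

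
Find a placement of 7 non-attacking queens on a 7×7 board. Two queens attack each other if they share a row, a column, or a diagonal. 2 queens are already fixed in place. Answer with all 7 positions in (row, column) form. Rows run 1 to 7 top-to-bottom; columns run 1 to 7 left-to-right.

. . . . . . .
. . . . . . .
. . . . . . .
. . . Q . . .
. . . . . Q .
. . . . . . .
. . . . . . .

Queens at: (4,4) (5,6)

(1,3) (2,7) (3,2) (4,4) (5,6) (6,1) (7,5)

Row 1: attacked by (4,4)→{1,4,7}; (5,6)→{2,6}. Safe: 3, 5. Place at column 3.
Row 2: attacked by (1,3)→{2,3,4}; (4,4)→{2,4,6}; (5,6)→{3,6}. Safe: 1, 5, 7. Place at column 7.
Row 3: attacked by (1,3)→{1,3,5}; (2,7)→{6,7}; (4,4)→{3,4,5}; (5,6)→{4,6}. Safe: 2. Place at column 2.
Row 6: attacked by (1,3)→{3}; (2,7)→{3,7}; (3,2)→{2,5}; (4,4)→{2,4,6}; (5,6)→{5,6,7}. Safe: 1. Place at column 1.
Row 7: attacked by (1,3)→{3}; (2,7)→{2,7}; (3,2)→{2,6}; (4,4)→{1,4,7}; (5,6)→{4,6}; (6,1)→{1,2}. Safe: 5. Place at column 5.
Columns [3, 7, 2, 4, 6, 1, 5], r−c [-2, -5, 1, 0, -1, 5, 2], r+c [4, 9, 5, 8, 11, 7, 12] are all distinct, so no two queens attack.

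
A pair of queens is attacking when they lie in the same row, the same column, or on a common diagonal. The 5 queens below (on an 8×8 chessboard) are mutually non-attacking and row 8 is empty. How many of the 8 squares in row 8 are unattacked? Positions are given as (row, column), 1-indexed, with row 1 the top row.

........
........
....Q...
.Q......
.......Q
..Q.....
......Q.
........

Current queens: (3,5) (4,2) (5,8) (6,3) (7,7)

1

(3,5) attacks row 8 at column 5.
(4,2) attacks row 8 at column 2 and diagonals 6.
(5,8) attacks row 8 at column 8 and diagonals 5.
(6,3) attacks row 8 at column 3 and diagonals 1, 5.
(7,7) attacks row 8 at column 7 and diagonals 6, 8.
Attacked columns: {1, 2, 3, 5, 6, 7, 8}. Safe: {4}.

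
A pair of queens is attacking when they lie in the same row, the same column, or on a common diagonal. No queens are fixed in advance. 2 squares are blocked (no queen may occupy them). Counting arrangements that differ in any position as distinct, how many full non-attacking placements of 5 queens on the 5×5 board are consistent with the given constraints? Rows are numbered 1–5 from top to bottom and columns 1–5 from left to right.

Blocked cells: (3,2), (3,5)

Branch on row 1: col 1 → 0; col 2 → 2; col 3 → 1; col 4 → 1; col 5 → 2.
Sum: 0 + 2 + 1 + 1 + 2 = 6.

6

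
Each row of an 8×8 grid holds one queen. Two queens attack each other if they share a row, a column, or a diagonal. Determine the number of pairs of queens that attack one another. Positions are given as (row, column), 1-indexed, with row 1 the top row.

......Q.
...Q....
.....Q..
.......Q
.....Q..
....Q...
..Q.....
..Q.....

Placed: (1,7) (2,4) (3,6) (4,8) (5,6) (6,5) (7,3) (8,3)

5

Same column: (3,6)–(5,6) (column 6); (7,3)–(8,3) (column 3).
Same diagonal: (5,6)–(6,5) (|5−6| = |6−5| = 1); (5,6)–(8,3) (|5−8| = |6−3| = 3); (6,5)–(8,3) (|6−8| = |5−3| = 2).
Total attacking pairs: 5.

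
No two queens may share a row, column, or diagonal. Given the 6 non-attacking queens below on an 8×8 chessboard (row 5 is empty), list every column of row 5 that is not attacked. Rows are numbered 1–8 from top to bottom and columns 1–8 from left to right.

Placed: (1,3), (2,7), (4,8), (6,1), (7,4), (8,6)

columns 5

(1,3) attacks row 5 at column 3 and diagonals 7.
(2,7) attacks row 5 at column 7 and diagonals 4.
(4,8) attacks row 5 at column 8 and diagonals 7.
(6,1) attacks row 5 at column 1 and diagonals 2.
(7,4) attacks row 5 at column 4 and diagonals 2, 6.
(8,6) attacks row 5 at column 6 and diagonals 3.
Attacked columns: {1, 2, 3, 4, 6, 7, 8}. Safe: {5}.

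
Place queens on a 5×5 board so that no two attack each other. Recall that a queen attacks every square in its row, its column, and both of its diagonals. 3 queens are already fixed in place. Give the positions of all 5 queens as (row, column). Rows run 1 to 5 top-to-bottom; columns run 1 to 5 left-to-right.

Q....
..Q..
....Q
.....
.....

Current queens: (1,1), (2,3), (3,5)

Row 4: attacked by (1,1)→{1,4}; (2,3)→{1,3,5}; (3,5)→{4,5}. Safe: 2. Place at column 2.
Row 5: attacked by (1,1)→{1,5}; (2,3)→{3}; (3,5)→{3,5}; (4,2)→{1,2,3}. Safe: 4. Place at column 4.
Columns [1, 3, 5, 2, 4], r−c [0, -1, -2, 2, 1], r+c [2, 5, 8, 6, 9] are all distinct, so no two queens attack.

(1,1) (2,3) (3,5) (4,2) (5,4)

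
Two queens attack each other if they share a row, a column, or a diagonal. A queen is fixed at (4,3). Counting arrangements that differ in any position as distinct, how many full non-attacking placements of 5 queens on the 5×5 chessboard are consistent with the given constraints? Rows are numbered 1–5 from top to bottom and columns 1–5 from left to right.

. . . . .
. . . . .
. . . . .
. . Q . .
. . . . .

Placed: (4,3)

Branch on row 1: col 1 → 0; col 2 → 1; col 4 → 1; col 5 → 0.
Sum: 0 + 1 + 1 + 0 = 2.

2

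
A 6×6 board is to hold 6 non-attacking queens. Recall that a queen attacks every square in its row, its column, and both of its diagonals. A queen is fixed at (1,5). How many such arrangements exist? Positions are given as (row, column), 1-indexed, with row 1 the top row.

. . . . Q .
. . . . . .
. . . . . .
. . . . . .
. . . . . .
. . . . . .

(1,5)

1

Branch on row 2: col 1 → 0; col 2 → 0; col 3 → 1.
Sum: 0 + 0 + 1 = 1.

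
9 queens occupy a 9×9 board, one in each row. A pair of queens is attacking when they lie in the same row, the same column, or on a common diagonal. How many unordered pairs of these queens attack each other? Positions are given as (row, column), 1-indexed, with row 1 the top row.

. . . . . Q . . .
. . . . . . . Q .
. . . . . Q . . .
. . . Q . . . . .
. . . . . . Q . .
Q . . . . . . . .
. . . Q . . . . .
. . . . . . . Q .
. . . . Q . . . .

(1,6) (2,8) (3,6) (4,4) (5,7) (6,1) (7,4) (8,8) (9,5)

Same column: (1,6)–(3,6) (column 6); (2,8)–(8,8) (column 8); (4,4)–(7,4) (column 4).
Same diagonal: (1,6)–(6,1) (|1−6| = |6−1| = 5); (4,4)–(8,8) (|4−8| = |4−8| = 4).
Total attacking pairs: 5.

5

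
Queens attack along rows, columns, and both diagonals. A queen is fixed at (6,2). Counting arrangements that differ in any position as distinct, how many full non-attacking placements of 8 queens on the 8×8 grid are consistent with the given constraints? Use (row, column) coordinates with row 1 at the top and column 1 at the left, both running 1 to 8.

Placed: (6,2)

Branch on row 1: col 1 → 1; col 3 → 2; col 4 → 3; col 5 → 3; col 6 → 4; col 8 → 1.
Sum: 1 + 2 + 3 + 3 + 4 + 1 = 14.

14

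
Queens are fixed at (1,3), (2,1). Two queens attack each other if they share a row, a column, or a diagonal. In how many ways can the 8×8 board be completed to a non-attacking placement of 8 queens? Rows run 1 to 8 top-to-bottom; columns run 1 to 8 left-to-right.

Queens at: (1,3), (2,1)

1

Branch on row 3: col 4 → 0; col 6 → 0; col 7 → 1; col 8 → 0.
Sum: 0 + 0 + 1 + 0 = 1.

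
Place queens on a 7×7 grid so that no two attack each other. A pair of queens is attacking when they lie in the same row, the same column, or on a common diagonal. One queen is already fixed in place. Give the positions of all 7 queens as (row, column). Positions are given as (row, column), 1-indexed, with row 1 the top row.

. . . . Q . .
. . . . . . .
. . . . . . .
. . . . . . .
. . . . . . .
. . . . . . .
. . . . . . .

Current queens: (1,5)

(1,5) (2,2) (3,6) (4,3) (5,7) (6,4) (7,1)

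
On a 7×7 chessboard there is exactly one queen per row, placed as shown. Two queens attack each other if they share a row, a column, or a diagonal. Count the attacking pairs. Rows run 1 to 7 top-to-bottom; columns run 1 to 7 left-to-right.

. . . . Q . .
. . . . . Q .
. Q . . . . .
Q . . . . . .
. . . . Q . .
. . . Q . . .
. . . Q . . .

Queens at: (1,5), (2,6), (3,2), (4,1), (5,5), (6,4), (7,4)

Same column: (1,5)–(5,5) (column 5); (6,4)–(7,4) (column 4).
Same diagonal: (1,5)–(2,6) (|1−2| = |5−6| = 1); (3,2)–(4,1) (|3−4| = |2−1| = 1); (4,1)–(7,4) (|4−7| = |1−4| = 3); (5,5)–(6,4) (|5−6| = |5−4| = 1).
Total attacking pairs: 6.

6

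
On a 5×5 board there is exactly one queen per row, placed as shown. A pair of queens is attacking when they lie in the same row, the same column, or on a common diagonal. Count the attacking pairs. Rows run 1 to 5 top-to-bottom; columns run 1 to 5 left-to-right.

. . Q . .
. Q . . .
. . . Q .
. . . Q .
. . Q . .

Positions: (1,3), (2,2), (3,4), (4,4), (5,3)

Same column: (1,3)–(5,3) (column 3); (3,4)–(4,4) (column 4).
Same diagonal: (1,3)–(2,2) (|1−2| = |3−2| = 1); (2,2)–(4,4) (|2−4| = |2−4| = 2); (4,4)–(5,3) (|4−5| = |4−3| = 1).
Total attacking pairs: 5.

5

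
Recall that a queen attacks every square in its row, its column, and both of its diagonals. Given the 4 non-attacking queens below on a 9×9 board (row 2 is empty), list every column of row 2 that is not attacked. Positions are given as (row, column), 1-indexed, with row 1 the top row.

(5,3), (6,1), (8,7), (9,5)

columns 2, 4, 8, 9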